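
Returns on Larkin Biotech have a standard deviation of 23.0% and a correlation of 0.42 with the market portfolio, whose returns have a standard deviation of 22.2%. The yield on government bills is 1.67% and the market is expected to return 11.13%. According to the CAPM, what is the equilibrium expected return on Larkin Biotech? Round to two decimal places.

5.79%

β = ρ × σ_i / σ_m = 0.42 × 23.0% / 22.2% = 0.4351
MRP = 11.13% − 1.67% = 9.46%
E(R) = 1.67% + 0.4351 × 9.46% = 5.79%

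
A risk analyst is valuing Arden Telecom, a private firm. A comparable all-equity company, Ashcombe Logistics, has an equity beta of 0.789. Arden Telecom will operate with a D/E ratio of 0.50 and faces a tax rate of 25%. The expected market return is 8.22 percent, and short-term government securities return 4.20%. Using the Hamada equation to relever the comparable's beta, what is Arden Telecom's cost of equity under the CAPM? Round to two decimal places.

β_L = β_U × [1 + (1 − t)(D/E)] = 0.789 × [1 + (1 − 0.25) × 0.50]
    = 0.789 × [1 + 0.75 × 0.50] = 0.789 × 1.3750 = 1.0849
MRP = 8.22% − 4.20% = 4.02%
E(R) = R_f + β_L × MRP = 4.20% + 1.0849 × 4.02% = 8.56%

8.56%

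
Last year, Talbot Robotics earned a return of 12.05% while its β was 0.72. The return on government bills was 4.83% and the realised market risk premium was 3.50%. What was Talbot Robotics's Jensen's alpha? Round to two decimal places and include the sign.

+4.70%

CAPM benchmark = R_f + β(R_m − R_f) = 4.83% + 0.72 × 3.50% = 7.3500%
α = actual − benchmark = 12.05% − 7.3500% = +4.70%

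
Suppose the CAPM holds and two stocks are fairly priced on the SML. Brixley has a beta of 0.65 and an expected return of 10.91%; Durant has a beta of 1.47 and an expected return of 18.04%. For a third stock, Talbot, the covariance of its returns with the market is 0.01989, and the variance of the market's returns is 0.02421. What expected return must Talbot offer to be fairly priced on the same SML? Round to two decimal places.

12.40%

MRP = (18.04% − 10.91%) / (1.47 − 0.65) = 8.6951%
R_f = 10.91% − 0.65 × 8.6951% = 5.2582%
β_Talbot = Cov / Var(R_m) = 0.01989 / 0.02421 = 0.8216
E(R_Talbot) = R_f + β × MRP = 5.2582% + 0.8216 × 8.6951% = 12.40%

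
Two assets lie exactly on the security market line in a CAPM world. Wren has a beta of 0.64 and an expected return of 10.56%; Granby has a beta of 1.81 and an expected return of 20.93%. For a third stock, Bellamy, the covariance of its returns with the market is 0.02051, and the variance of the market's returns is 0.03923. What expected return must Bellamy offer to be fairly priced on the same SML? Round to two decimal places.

MRP = (20.93% − 10.56%) / (1.81 − 0.64) = 8.8632%
R_f = 10.56% − 0.64 × 8.8632% = 4.8876%
β_Bellamy = Cov / Var(R_m) = 0.02051 / 0.03923 = 0.5228
E(R_Bellamy) = R_f + β × MRP = 4.8876% + 0.5228 × 8.8632% = 9.52%

9.52%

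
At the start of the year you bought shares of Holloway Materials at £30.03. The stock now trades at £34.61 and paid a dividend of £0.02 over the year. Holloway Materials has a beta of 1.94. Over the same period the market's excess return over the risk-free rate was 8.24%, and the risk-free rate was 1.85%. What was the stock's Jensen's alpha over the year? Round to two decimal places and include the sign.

-2.52%

Realised HPR = (P1 + D1 − P0) / P0 = (34.61 + 0.02 − 30.03) / 30.03 = 4.60 / 30.03 = 15.3180%
CAPM required = R_f + β·MRP = 1.85% + 1.94 × 8.24% = 17.8356%
α = realised − required = 15.3180% − 17.8356% = -2.52%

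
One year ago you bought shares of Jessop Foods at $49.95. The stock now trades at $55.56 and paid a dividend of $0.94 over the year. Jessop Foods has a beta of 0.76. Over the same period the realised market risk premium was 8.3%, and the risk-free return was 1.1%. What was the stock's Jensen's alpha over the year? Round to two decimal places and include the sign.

+5.71%

Realised HPR = (P1 + D1 − P0) / P0 = (55.56 + 0.94 − 49.95) / 49.95 = 6.55 / 49.95 = 13.1131%
CAPM required = R_f + β·MRP = 1.1% + 0.76 × 8.3% = 7.4080%
α = realised − required = 13.1131% − 7.4080% = +5.71%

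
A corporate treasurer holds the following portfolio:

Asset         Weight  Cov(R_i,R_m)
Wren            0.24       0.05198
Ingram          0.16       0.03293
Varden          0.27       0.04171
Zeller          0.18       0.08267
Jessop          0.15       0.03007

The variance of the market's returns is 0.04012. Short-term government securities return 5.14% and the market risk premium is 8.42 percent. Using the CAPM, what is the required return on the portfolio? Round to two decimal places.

15.30%

β_Wren = 0.05198 / 0.04012 = 1.2956
β_Ingram = 0.03293 / 0.04012 = 0.8208
β_Varden = 0.04171 / 0.04012 = 1.0396
β_Zeller = 0.08267 / 0.04012 = 2.0606
β_Jessop = 0.03007 / 0.04012 = 0.7495
β_P = Σ w_i β_i = 0.24×1.2956 + 0.16×0.8208 + 0.27×1.0396 + 0.18×2.0606 + 0.15×0.7495 = 1.2063
E(R_P) = R_f + β_P × MRP = 5.14% + 1.2063 × 8.42% = 15.30%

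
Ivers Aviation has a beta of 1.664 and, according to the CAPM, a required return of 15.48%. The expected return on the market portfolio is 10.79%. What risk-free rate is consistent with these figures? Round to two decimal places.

3.73%

E(R) = R_f + β(E(R_m) − R_f) = R_f(1 − β) + β·E(R_m)
15.48% = R_f × (1 − 1.664) + 1.664 × 10.79%
15.48% = R_f × -0.664 + 17.95456%
R_f = (15.48% − 17.95456%) / -0.664 = 3.73%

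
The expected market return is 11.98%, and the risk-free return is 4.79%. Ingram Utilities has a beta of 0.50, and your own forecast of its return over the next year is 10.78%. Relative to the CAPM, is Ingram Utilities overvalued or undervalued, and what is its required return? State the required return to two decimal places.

Undervalued; required return 8.39%

MRP = 11.98% − 4.79% = 7.19%
Required return = R_f + β·MRP = 4.79% + 0.50 × 7.19% = 8.39%
Forecast 10.78% > required 8.39% → the stock plots above the SML → undervalued.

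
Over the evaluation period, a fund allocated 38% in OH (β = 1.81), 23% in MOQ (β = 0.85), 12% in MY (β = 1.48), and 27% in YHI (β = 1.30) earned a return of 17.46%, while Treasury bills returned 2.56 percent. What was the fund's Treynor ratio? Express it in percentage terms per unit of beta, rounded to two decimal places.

10.55%

β_P = 0.38×1.81 + 0.23×0.85 + 0.12×1.48 + 0.27×1.30 = 1.4119
Treynor = (R_P − R_f) / β_P = (17.46% − 2.56%) / 1.4119 = 14.90% / 1.4119 = 10.55%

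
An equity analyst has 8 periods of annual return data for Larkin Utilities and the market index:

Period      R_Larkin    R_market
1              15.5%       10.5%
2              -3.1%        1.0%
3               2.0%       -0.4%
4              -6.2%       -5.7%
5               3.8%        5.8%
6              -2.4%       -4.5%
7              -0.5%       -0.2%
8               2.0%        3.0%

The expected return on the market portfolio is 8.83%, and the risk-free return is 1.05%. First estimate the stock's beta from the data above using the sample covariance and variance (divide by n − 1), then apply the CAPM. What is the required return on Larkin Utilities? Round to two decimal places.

Mean R_i = (15.5 − 3.1 + 2.0 − 6.2 + 3.8 − 2.4 − 0.5 + 2.0) / 8 = 1.3875%
Mean R_m = (10.5 + 1.0 − 0.4 − 5.7 + 5.8 − 4.5 − 0.2 + 3.0) / 8 = 1.1875%
Σ(R_i − R̄_i)(R_m − R̄_m) = 219.9488  ⇒  Cov = 219.9488 / 7 = 31.4213
Σ(R_m − R̄_m)² = 195.5488  ⇒  Var(R_m) = 195.5488 / 7 = 27.9355
β = Cov / Var(R_m) = 31.4213 / 27.9355 = 1.1248
MRP = 8.83% − 1.05% = 7.78%
E(R) = R_f + β × MRP = 1.05% + 1.1248 × 7.78% = 9.80%

9.80%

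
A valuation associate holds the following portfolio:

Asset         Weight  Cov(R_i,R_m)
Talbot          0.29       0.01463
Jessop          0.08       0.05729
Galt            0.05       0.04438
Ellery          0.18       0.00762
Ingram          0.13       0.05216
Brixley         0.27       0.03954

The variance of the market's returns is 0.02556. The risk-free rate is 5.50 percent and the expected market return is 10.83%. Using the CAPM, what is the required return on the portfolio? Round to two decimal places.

β_Talbot = 0.01463 / 0.02556 = 0.5724
β_Jessop = 0.05729 / 0.02556 = 2.2414
β_Galt = 0.04438 / 0.02556 = 1.7363
β_Ellery = 0.00762 / 0.02556 = 0.2981
β_Ingram = 0.05216 / 0.02556 = 2.0407
β_Brixley = 0.03954 / 0.02556 = 1.5469
β_P = Σ w_i β_i = 0.29×0.5724 + 0.08×2.2414 + 0.05×1.7363 + 0.18×0.2981 + 0.13×2.0407 + 0.27×1.5469 = 1.1687
MRP = 10.83% − 5.50% = 5.33%
E(R_P) = R_f + β_P × MRP = 5.50% + 1.1687 × 5.33% = 11.73%

11.73%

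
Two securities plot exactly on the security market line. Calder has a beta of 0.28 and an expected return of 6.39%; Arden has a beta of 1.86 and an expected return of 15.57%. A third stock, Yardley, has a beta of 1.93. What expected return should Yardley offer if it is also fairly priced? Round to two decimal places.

MRP (SML slope) = (15.57% − 6.39%) / (1.86 − 0.28) = 9.18% / 1.58 = 5.8101%
R_f (intercept) = 6.39% − 0.28 × 5.8101% = 4.7632%
E(R_Yardley) = R_f + β × MRP = 4.7632% + 1.93 × 5.8101% = 15.98%

15.98%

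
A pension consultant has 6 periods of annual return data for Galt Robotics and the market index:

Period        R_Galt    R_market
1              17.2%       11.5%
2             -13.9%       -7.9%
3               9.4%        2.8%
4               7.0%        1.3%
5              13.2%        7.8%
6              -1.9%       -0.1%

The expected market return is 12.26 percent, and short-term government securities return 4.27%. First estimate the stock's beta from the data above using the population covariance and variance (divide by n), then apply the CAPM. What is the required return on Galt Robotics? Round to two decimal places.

Mean R_i = (17.2 − 13.9 + 9.4 + 7.0 + 13.2 − 1.9) / 6 = 5.1667%
Mean R_m = (11.5 − 7.9 + 2.8 + 1.3 + 7.8 − 0.1) / 6 = 2.5667%
Σ(R_i − R̄_i)(R_m − R̄_m) = 366.6133  ⇒  Cov = 366.6133 / 6 = 61.1022
Σ(R_m − R̄_m)² = 225.5133  ⇒  Var(R_m) = 225.5133 / 6 = 37.5856
β = Cov / Var(R_m) = 61.1022 / 37.5856 = 1.6257
MRP = 12.26% − 4.27% = 7.99%
E(R) = R_f + β × MRP = 4.27% + 1.6257 × 7.99% = 17.26%

17.26%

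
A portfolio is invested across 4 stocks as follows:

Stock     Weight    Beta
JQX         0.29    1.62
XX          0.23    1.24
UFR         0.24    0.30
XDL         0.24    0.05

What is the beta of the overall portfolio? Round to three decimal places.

β_P = Σ w_i β_i = 0.29×1.62 + 0.23×1.24 + 0.24×0.30 + 0.24×0.05 = 0.8390

0.839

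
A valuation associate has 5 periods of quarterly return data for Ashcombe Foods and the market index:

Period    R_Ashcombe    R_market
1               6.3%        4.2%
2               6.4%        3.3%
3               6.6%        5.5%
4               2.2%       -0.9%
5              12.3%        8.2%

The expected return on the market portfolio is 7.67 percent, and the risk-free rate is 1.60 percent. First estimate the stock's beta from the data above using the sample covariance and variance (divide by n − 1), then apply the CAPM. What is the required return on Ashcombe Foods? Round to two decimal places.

Mean R_i = (6.3 + 6.4 + 6.6 + 2.2 + 12.3) / 5 = 6.7600%
Mean R_m = (4.2 + 3.3 + 5.5 − 0.9 + 8.2) / 5 = 4.0600%
Σ(R_i − R̄_i)(R_m − R̄_m) = 45.5320  ⇒  Cov = 45.5320 / 4 = 11.3830
Σ(R_m − R̄_m)² = 44.4120  ⇒  Var(R_m) = 44.4120 / 4 = 11.1030
β = Cov / Var(R_m) = 11.3830 / 11.1030 = 1.0252
MRP = 7.67% − 1.60% = 6.07%
E(R) = R_f + β × MRP = 1.60% + 1.0252 × 6.07% = 7.82%

7.82%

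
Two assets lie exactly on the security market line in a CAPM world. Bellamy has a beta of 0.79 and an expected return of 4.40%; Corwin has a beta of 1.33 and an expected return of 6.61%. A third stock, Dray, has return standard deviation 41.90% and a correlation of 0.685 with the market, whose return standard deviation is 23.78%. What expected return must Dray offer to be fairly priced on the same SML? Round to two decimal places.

6.11%

MRP = (6.61% − 4.40%) / (1.33 − 0.79) = 4.0926%
R_f = 4.40% − 0.79 × 4.0926% = 1.1668%
β_Dray = ρ·σ_i/σ_m = 0.685 × 41.90 / 23.78 = 1.2070
E(R_Dray) = R_f + β × MRP = 1.1668% + 1.2070 × 4.0926% = 6.11%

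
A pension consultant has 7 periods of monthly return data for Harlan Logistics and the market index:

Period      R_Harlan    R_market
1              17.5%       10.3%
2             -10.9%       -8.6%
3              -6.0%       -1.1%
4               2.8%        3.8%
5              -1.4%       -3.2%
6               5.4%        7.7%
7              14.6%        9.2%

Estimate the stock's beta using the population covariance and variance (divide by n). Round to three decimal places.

1.368

Mean R_i = (17.5 − 10.9 − 6.0 + 2.8 − 1.4 + 5.4 + 14.6) / 7 = 3.1429%
Mean R_m = (10.3 − 8.6 − 1.1 + 3.8 − 3.2 + 7.7 + 9.2) / 7 = 2.5857%
Σ(R_i − R̄_i)(R_m − R̄_m) = 414.7243  ⇒  Cov = 414.7243 / 7 = 59.2463
Σ(R_m − R̄_m)² = 303.0686  ⇒  Var(R_m) = 303.0686 / 7 = 43.2955
β = Cov / Var(R_m) = 59.2463 / 43.2955 = 1.3684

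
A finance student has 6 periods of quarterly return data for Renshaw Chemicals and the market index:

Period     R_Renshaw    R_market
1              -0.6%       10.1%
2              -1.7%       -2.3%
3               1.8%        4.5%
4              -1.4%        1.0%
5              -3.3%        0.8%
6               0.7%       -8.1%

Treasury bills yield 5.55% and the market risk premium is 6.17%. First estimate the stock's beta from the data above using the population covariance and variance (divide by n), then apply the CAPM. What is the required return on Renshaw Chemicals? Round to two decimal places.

5.57%

Mean R_i = (-0.6 − 1.7 + 1.8 − 1.4 − 3.3 + 0.7) / 6 = -0.7500%
Mean R_m = (10.1 − 2.3 + 4.5 + 1.0 + 0.8 − 8.1) / 6 = 1.0000%
Σ(R_i − R̄_i)(R_m − R̄_m) = 0.7400  ⇒  Cov = 0.7400 / 6 = 0.1233
Σ(R_m − R̄_m)² = 188.8000  ⇒  Var(R_m) = 188.8000 / 6 = 31.4667
β = Cov / Var(R_m) = 0.1233 / 31.4667 = 0.0039
E(R) = R_f + β × MRP = 5.55% + 0.0039 × 6.17% = 5.57%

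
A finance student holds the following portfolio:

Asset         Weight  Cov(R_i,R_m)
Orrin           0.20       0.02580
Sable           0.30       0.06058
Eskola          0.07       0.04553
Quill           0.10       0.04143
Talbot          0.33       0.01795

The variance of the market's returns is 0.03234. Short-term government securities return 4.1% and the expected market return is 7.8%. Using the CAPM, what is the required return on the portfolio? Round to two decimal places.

8.29%

β_Orrin = 0.02580 / 0.03234 = 0.7978
β_Sable = 0.06058 / 0.03234 = 1.8732
β_Eskola = 0.04553 / 0.03234 = 1.4079
β_Quill = 0.04143 / 0.03234 = 1.2811
β_Talbot = 0.01795 / 0.03234 = 0.5550
β_P = Σ w_i β_i = 0.20×0.7978 + 0.30×1.8732 + 0.07×1.4079 + 0.10×1.2811 + 0.33×0.5550 = 1.1313
MRP = 7.8% − 4.1% = 3.70%
E(R_P) = R_f + β_P × MRP = 4.1% + 1.1313 × 3.7% = 8.29%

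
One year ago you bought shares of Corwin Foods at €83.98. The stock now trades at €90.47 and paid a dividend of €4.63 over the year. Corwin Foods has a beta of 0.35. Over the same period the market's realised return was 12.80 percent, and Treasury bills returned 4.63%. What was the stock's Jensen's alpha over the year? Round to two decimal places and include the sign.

+5.75%

Realised HPR = (P1 + D1 − P0) / P0 = (90.47 + 4.63 − 83.98) / 83.98 = 11.12 / 83.98 = 13.2412%
MRP = 12.80% − 4.63% = 8.17%
CAPM required = R_f + β·MRP = 4.63% + 0.35 × 8.17% = 7.4895%
α = realised − required = 13.2412% − 7.4895% = +5.75%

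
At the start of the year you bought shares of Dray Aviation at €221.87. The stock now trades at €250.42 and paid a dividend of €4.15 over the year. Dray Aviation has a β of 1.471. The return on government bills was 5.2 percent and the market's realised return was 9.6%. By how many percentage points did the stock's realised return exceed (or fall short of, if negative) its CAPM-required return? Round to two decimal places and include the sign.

+3.07%

Realised HPR = (P1 + D1 − P0) / P0 = (250.42 + 4.15 − 221.87) / 221.87 = 32.70 / 221.87 = 14.7384%
MRP = 9.6% − 5.2% = 4.40%
CAPM required = R_f + β·MRP = 5.2% + 1.471 × 4.4% = 11.6724%
α = realised − required = 14.7384% − 11.6724% = +3.07%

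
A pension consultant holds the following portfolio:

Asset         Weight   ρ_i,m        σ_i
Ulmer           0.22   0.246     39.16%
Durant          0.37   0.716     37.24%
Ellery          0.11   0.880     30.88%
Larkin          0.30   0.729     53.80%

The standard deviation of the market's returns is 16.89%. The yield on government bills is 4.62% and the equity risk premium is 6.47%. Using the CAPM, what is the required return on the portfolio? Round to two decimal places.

β_Ulmer = 0.246 × 39.16% / 16.89% = 0.5704
β_Durant = 0.716 × 37.24% / 16.89% = 1.5787
β_Ellery = 0.880 × 30.88% / 16.89% = 1.6089
β_Larkin = 0.729 × 53.80% / 16.89% = 2.3221
β_P = Σ w_i β_i = 0.22×0.5704 + 0.37×1.5787 + 0.11×1.6089 + 0.30×2.3221 = 1.5832
E(R_P) = R_f + β_P × MRP = 4.62% + 1.5832 × 6.47% = 14.86%

14.86%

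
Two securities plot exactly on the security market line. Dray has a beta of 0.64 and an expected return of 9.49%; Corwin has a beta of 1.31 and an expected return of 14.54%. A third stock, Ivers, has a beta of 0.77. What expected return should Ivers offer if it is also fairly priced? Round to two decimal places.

MRP (SML slope) = (14.54% − 9.49%) / (1.31 − 0.64) = 5.05% / 0.67 = 7.5373%
R_f (intercept) = 9.49% − 0.64 × 7.5373% = 4.6661%
E(R_Ivers) = R_f + β × MRP = 4.6661% + 0.77 × 7.5373% = 10.47%

10.47%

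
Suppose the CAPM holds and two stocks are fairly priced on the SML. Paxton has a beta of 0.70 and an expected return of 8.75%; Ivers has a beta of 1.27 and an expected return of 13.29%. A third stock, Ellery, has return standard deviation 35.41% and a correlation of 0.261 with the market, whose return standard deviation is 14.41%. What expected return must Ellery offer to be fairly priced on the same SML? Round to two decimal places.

MRP = (13.29% − 8.75%) / (1.27 − 0.70) = 7.9649%
R_f = 8.75% − 0.70 × 7.9649% = 3.1746%
β_Ellery = ρ·σ_i/σ_m = 0.261 × 35.41 / 14.41 = 0.6414
E(R_Ellery) = R_f + β × MRP = 3.1746% + 0.6414 × 7.9649% = 8.28%

8.28%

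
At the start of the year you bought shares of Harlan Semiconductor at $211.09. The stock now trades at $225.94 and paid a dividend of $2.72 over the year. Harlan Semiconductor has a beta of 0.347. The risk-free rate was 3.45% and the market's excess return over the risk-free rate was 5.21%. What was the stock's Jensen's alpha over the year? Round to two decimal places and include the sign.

+3.07%

Realised HPR = (P1 + D1 − P0) / P0 = (225.94 + 2.72 − 211.09) / 211.09 = 17.57 / 211.09 = 8.3235%
CAPM required = R_f + β·MRP = 3.45% + 0.347 × 5.21% = 5.25787%
α = realised − required = 8.3235% − 5.25787% = +3.07%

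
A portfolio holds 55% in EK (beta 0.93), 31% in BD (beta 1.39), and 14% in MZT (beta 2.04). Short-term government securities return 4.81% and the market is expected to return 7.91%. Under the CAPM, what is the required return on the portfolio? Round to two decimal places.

β_P = Σ w_i β_i = 0.55×0.93 + 0.31×1.39 + 0.14×2.04 = 1.2280
MRP = 7.91% − 4.81% = 3.10%
E(R_P) = R_f + β_P × MRP = 4.81% + 1.2280 × 3.10% = 8.62%

8.62%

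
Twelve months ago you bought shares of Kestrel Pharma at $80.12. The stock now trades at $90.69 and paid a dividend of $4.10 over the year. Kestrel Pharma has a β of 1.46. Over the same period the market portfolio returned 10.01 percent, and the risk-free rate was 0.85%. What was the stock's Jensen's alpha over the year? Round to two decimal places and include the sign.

Realised HPR = (P1 + D1 − P0) / P0 = (90.69 + 4.10 − 80.12) / 80.12 = 14.67 / 80.12 = 18.3100%
MRP = 10.01% − 0.85% = 9.16%
CAPM required = R_f + β·MRP = 0.85% + 1.46 × 9.16% = 14.2236%
α = realised − required = 18.3100% − 14.2236% = +4.09%

+4.09%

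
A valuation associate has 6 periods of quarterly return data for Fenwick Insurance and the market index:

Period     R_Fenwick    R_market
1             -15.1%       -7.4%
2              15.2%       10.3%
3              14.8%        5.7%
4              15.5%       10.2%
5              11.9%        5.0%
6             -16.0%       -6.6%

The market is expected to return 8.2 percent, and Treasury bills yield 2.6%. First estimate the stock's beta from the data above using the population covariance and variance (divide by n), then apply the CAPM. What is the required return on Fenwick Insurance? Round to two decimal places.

Mean R_i = (-15.1 + 15.2 + 14.8 + 15.5 + 11.9 − 16.0) / 6 = 4.3833%
Mean R_m = (-7.4 + 10.3 + 5.7 + 10.2 + 5.0 − 6.6) / 6 = 2.8667%
Σ(R_i − R̄_i)(R_m − R̄_m) = 600.4667  ⇒  Cov = 600.4667 / 6 = 100.0778
Σ(R_m − R̄_m)² = 316.6333  ⇒  Var(R_m) = 316.6333 / 6 = 52.7722
β = Cov / Var(R_m) = 100.0778 / 52.7722 = 1.8964
MRP = 8.2% − 2.6% = 5.60%
E(R) = R_f + β × MRP = 2.6% + 1.8964 × 5.6% = 13.22%

13.22%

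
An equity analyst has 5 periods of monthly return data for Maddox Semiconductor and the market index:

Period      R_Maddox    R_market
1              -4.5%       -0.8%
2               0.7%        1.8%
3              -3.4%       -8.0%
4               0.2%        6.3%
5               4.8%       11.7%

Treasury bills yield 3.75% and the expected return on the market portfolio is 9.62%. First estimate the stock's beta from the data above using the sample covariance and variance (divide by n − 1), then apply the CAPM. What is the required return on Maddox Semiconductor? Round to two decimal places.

Mean R_i = (-4.5 + 0.7 − 3.4 + 0.2 + 4.8) / 5 = -0.4400%
Mean R_m = (-0.8 + 1.8 − 8.0 + 6.3 + 11.7) / 5 = 2.2000%
Σ(R_i − R̄_i)(R_m − R̄_m) = 94.3200  ⇒  Cov = 94.3200 / 4 = 23.5800
Σ(R_m − R̄_m)² = 220.2600  ⇒  Var(R_m) = 220.2600 / 4 = 55.0650
β = Cov / Var(R_m) = 23.5800 / 55.0650 = 0.4282
MRP = 9.62% − 3.75% = 5.87%
E(R) = R_f + β × MRP = 3.75% + 0.4282 × 5.87% = 6.26%

6.26%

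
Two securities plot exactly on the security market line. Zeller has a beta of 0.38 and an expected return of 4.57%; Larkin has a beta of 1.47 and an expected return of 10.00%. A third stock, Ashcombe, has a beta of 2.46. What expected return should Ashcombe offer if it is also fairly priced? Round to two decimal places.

MRP (SML slope) = (10.00% − 4.57%) / (1.47 − 0.38) = 5.43% / 1.09 = 4.9817%
R_f (intercept) = 4.57% − 0.38 × 4.9817% = 2.6770%
E(R_Ashcombe) = R_f + β × MRP = 2.6770% + 2.46 × 4.9817% = 14.93%

14.93%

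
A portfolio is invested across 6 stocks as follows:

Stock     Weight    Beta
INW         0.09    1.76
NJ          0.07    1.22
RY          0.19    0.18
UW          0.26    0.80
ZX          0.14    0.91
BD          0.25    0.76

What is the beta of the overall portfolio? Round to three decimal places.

0.803

β_P = Σ w_i β_i = 0.09×1.76 + 0.07×1.22 + 0.19×0.18 + 0.26×0.80 + 0.14×0.91 + 0.25×0.76 = 0.8034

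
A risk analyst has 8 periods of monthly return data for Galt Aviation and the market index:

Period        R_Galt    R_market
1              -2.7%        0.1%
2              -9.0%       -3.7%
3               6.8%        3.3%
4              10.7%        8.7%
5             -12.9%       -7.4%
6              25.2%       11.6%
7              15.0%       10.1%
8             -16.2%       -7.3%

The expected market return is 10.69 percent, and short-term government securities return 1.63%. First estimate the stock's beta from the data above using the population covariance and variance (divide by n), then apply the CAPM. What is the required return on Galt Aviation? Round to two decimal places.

18.51%

Mean R_i = (-2.7 − 9.0 + 6.8 + 10.7 − 12.9 + 25.2 + 15.0 − 16.2) / 8 = 2.1125%
Mean R_m = (0.1 − 3.7 + 3.3 + 8.7 − 7.4 + 11.6 + 10.1 − 7.3) / 8 = 1.9250%
Σ(R_i − R̄_i)(R_m − R̄_m) = 773.5675  ⇒  Cov = 773.5675 / 8 = 96.6959
Σ(R_m − R̄_m)² = 415.2550  ⇒  Var(R_m) = 415.2550 / 8 = 51.9069
β = Cov / Var(R_m) = 96.6959 / 51.9069 = 1.8629
MRP = 10.69% − 1.63% = 9.06%
E(R) = R_f + β × MRP = 1.63% + 1.8629 × 9.06% = 18.51%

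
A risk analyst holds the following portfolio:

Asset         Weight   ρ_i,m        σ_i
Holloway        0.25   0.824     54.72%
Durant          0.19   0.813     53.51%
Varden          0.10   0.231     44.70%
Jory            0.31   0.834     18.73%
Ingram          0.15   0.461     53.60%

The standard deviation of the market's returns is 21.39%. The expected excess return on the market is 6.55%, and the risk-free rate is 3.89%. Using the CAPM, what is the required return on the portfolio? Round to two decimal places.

β_Holloway = 0.824 × 54.72% / 21.39% = 2.1080
β_Durant = 0.813 × 53.51% / 21.39% = 2.0338
β_Varden = 0.231 × 44.70% / 21.39% = 0.4827
β_Jory = 0.834 × 18.73% / 21.39% = 0.7303
β_Ingram = 0.461 × 53.60% / 21.39% = 1.1552
β_P = Σ w_i β_i = 0.25×2.1080 + 0.19×2.0338 + 0.10×0.4827 + 0.31×0.7303 + 0.15×1.1552 = 1.3614
E(R_P) = R_f + β_P × MRP = 3.89% + 1.3614 × 6.55% = 12.81%

12.81%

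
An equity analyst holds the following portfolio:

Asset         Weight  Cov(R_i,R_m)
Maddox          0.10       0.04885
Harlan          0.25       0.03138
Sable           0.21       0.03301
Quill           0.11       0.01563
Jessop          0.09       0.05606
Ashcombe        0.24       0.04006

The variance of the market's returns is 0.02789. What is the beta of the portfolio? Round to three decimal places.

β_Maddox = 0.04885 / 0.02789 = 1.7515
β_Harlan = 0.03138 / 0.02789 = 1.1251
β_Sable = 0.03301 / 0.02789 = 1.1836
β_Quill = 0.01563 / 0.02789 = 0.5604
β_Jessop = 0.05606 / 0.02789 = 2.0100
β_Ashcombe = 0.04006 / 0.02789 = 1.4364
β_P = Σ w_i β_i = 0.10×1.7515 + 0.25×1.1251 + 0.21×1.1836 + 0.11×0.5604 + 0.09×2.0100 + 0.24×1.4364 = 1.2923

1.292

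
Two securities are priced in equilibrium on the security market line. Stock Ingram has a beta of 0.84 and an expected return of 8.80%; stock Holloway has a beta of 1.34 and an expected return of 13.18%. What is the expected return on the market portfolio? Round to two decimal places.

Both satisfy E(R) = R_f + β·MRP, so the slope of the SML is
MRP = (13.18% − 8.80%) / (1.34 − 0.84) = 4.38% / 0.50 = 8.7600%
R_f = E(R_Ingram) − β_Ingram·MRP = 8.80% − 0.84 × 8.7600% = 1.4416%
E(R_m) = R_f + MRP = 1.4416% + 8.7600% = 10.20%

10.20%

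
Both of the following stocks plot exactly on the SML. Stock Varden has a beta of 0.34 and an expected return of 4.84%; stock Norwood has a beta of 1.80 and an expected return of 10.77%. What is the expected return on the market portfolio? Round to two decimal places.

Both satisfy E(R) = R_f + β·MRP, so the slope of the SML is
MRP = (10.77% − 4.84%) / (1.80 − 0.34) = 5.93% / 1.46 = 4.0616%
R_f = E(R_Varden) − β_Varden·MRP = 4.84% − 0.34 × 4.0616% = 3.4591%
E(R_m) = R_f + MRP = 3.4591% + 4.0616% = 7.52%

7.52%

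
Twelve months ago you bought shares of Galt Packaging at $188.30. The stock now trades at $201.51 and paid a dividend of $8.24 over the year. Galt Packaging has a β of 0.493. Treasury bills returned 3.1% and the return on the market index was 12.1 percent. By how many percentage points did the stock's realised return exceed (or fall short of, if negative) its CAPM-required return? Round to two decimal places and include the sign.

Realised HPR = (P1 + D1 − P0) / P0 = (201.51 + 8.24 − 188.30) / 188.30 = 21.45 / 188.30 = 11.3914%
MRP = 12.1% − 3.1% = 9.00%
CAPM required = R_f + β·MRP = 3.1% + 0.493 × 9.0% = 7.5370%
α = realised − required = 11.3914% − 7.5370% = +3.85%

+3.85%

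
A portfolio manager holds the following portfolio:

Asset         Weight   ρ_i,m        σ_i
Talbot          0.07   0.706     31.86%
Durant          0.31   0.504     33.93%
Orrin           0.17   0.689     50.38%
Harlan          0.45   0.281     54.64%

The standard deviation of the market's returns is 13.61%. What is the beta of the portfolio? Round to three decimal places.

1.446

β_Talbot = 0.706 × 31.86% / 13.61% = 1.6527
β_Durant = 0.504 × 33.93% / 13.61% = 1.2565
β_Orrin = 0.689 × 50.38% / 13.61% = 2.5505
β_Harlan = 0.281 × 54.64% / 13.61% = 1.1281
β_P = Σ w_i β_i = 0.07×1.6527 + 0.31×1.2565 + 0.17×2.5505 + 0.45×1.1281 = 1.4464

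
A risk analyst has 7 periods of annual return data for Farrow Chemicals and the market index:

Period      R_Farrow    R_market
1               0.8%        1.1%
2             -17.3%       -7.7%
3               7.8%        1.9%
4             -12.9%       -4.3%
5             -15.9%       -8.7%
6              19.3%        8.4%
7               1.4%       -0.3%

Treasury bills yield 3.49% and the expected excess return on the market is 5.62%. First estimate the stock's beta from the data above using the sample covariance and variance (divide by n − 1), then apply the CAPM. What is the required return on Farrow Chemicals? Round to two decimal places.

Mean R_i = (0.8 − 17.3 + 7.8 − 12.9 − 15.9 + 19.3 + 1.4) / 7 = -2.4000%
Mean R_m = (1.1 − 7.7 + 1.9 − 4.3 − 8.7 + 8.4 − 0.3) / 7 = -1.3714%
Σ(R_i − R̄_i)(R_m − R̄_m) = 481.3700  ⇒  Cov = 481.3700 / 6 = 80.2283
Σ(R_m − R̄_m)² = 215.7743  ⇒  Var(R_m) = 215.7743 / 6 = 35.9624
β = Cov / Var(R_m) = 80.2283 / 35.9624 = 2.2309
E(R) = R_f + β × MRP = 3.49% + 2.2309 × 5.62% = 16.03%

16.03%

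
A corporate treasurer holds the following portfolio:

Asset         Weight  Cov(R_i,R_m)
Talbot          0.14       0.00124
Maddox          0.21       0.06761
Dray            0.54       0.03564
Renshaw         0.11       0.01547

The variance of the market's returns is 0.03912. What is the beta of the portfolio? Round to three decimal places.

0.903

β_Talbot = 0.00124 / 0.03912 = 0.0317
β_Maddox = 0.06761 / 0.03912 = 1.7283
β_Dray = 0.03564 / 0.03912 = 0.9110
β_Renshaw = 0.01547 / 0.03912 = 0.3954
β_P = Σ w_i β_i = 0.14×0.0317 + 0.21×1.7283 + 0.54×0.9110 + 0.11×0.3954 = 0.9028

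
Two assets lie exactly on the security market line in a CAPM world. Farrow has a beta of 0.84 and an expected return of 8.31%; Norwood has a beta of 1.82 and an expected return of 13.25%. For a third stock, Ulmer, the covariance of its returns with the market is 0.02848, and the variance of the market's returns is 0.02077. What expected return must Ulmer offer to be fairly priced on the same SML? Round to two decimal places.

MRP = (13.25% − 8.31%) / (1.82 − 0.84) = 5.0408%
R_f = 8.31% − 0.84 × 5.0408% = 4.0757%
β_Ulmer = Cov / Var(R_m) = 0.02848 / 0.02077 = 1.3712
E(R_Ulmer) = R_f + β × MRP = 4.0757% + 1.3712 × 5.0408% = 10.99%

10.99%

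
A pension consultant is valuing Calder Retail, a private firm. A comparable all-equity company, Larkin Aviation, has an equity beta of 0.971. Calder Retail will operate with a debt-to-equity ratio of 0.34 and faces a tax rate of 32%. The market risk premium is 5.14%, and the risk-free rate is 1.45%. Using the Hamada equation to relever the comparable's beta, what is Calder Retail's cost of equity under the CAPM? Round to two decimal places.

7.59%

β_L = β_U × [1 + (1 − t)(D/E)] = 0.971 × [1 + (1 − 0.32) × 0.34]
    = 0.971 × [1 + 0.68 × 0.34] = 0.971 × 1.2312 = 1.1955
E(R) = R_f + β_L × MRP = 1.45% + 1.1955 × 5.14% = 7.59%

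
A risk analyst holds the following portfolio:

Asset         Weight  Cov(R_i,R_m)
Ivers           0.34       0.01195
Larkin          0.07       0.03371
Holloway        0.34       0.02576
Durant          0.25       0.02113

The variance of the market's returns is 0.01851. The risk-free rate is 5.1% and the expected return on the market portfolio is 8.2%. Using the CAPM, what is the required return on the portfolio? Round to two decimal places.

8.53%

β_Ivers = 0.01195 / 0.01851 = 0.6456
β_Larkin = 0.03371 / 0.01851 = 1.8212
β_Holloway = 0.02576 / 0.01851 = 1.3917
β_Durant = 0.02113 / 0.01851 = 1.1415
β_P = Σ w_i β_i = 0.34×0.6456 + 0.07×1.8212 + 0.34×1.3917 + 0.25×1.1415 = 1.1055
MRP = 8.2% − 5.1% = 3.10%
E(R_P) = R_f + β_P × MRP = 5.1% + 1.1055 × 3.1% = 8.53%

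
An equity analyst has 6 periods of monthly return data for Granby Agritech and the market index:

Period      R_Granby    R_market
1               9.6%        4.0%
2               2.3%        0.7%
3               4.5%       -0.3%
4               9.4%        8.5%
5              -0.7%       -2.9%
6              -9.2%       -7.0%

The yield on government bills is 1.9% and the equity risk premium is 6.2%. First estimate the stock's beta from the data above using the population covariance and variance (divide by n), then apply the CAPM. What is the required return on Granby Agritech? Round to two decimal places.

9.48%

Mean R_i = (9.6 + 2.3 + 4.5 + 9.4 − 0.7 − 9.2) / 6 = 2.6500%
Mean R_m = (4.0 + 0.7 − 0.3 + 8.5 − 2.9 − 7.0) / 6 = 0.5000%
Σ(R_i − R̄_i)(R_m − R̄_m) = 177.0400  ⇒  Cov = 177.0400 / 6 = 29.5067
Σ(R_m − R̄_m)² = 144.7400  ⇒  Var(R_m) = 144.7400 / 6 = 24.1233
β = Cov / Var(R_m) = 29.5067 / 24.1233 = 1.2232
E(R) = R_f + β × MRP = 1.9% + 1.2232 × 6.2% = 9.48%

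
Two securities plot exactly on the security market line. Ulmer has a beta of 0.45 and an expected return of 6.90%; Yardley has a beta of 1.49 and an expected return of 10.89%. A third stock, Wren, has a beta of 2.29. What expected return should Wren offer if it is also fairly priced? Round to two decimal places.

13.96%

MRP (SML slope) = (10.89% − 6.90%) / (1.49 − 0.45) = 3.99% / 1.04 = 3.8365%
R_f (intercept) = 6.90% − 0.45 × 3.8365% = 5.1736%
E(R_Wren) = R_f + β × MRP = 5.1736% + 2.29 × 3.8365% = 13.96%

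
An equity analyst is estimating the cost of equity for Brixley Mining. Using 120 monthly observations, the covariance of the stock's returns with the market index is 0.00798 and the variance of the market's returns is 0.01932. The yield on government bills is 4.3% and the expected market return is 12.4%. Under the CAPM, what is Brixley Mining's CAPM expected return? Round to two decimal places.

7.65%

β = Cov(R_i, R_m) / Var(R_m) = 0.00798 / 0.01932 = 0.4130
MRP = 12.4% − 4.3% = 8.10%
E(R) = R_f + β × MRP = 4.3% + 0.4130 × 8.1% = 7.65%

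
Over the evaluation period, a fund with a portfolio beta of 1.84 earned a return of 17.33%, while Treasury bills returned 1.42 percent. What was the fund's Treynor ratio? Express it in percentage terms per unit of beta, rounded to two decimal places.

Treynor = (R_P − R_f) / β_P = (17.33% − 1.42%) / 1.8400 = 15.91% / 1.8400 = 8.65%

8.65%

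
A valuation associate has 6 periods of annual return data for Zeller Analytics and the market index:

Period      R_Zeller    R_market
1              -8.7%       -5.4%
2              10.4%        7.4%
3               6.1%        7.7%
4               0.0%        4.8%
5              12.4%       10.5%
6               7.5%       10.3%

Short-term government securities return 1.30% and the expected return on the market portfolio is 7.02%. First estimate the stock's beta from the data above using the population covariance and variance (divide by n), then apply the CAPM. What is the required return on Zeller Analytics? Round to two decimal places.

8.34%

Mean R_i = (-8.7 + 10.4 + 6.1 + 0.0 + 12.4 + 7.5) / 6 = 4.6167%
Mean R_m = (-5.4 + 7.4 + 7.7 + 4.8 + 10.5 + 10.3) / 6 = 5.8833%
Σ(R_i − R̄_i)(R_m − R̄_m) = 215.3917  ⇒  Cov = 215.3917 / 6 = 35.8986
Σ(R_m − R̄_m)² = 174.9083  ⇒  Var(R_m) = 174.9083 / 6 = 29.1514
β = Cov / Var(R_m) = 35.8986 / 29.1514 = 1.2315
MRP = 7.02% − 1.30% = 5.72%
E(R) = R_f + β × MRP = 1.30% + 1.2315 × 5.72% = 8.34%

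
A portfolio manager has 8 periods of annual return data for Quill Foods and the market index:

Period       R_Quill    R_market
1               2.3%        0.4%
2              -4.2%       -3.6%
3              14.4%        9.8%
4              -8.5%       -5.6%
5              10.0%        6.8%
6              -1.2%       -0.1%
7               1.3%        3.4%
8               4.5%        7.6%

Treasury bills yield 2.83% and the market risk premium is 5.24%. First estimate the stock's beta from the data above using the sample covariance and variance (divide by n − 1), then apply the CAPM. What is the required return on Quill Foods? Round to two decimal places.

Mean R_i = (2.3 − 4.2 + 14.4 − 8.5 + 10.0 − 1.2 + 1.3 + 4.5) / 8 = 2.3250%
Mean R_m = (0.4 − 3.6 + 9.8 − 5.6 + 6.8 − 0.1 + 3.4 + 7.6) / 8 = 2.3375%
Σ(R_i − R̄_i)(R_m − R̄_m) = 268.0225  ⇒  Cov = 268.0225 / 7 = 38.2889
Σ(R_m − R̄_m)² = 212.3788  ⇒  Var(R_m) = 212.3788 / 7 = 30.3398
β = Cov / Var(R_m) = 38.2889 / 30.3398 = 1.2620
E(R) = R_f + β × MRP = 2.83% + 1.2620 × 5.24% = 9.44%

9.44%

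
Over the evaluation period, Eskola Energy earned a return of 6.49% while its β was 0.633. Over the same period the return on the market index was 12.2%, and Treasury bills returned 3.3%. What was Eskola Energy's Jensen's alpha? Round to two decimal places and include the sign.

-2.44%

Market excess return = 12.2% − 3.3% = 8.90%
CAPM benchmark = R_f + β(R_m − R_f) = 3.3% + 0.633 × 8.9% = 8.9337%
α = actual − benchmark = 6.49% − 8.9337% = -2.44%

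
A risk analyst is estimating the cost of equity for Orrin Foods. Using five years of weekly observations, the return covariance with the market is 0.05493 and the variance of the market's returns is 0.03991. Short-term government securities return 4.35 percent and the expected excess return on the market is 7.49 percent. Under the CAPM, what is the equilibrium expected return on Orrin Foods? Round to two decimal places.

14.66%

β = Cov(R_i, R_m) / Var(R_m) = 0.05493 / 0.03991 = 1.3763
E(R) = R_f + β × MRP = 4.35% + 1.3763 × 7.49% = 14.66%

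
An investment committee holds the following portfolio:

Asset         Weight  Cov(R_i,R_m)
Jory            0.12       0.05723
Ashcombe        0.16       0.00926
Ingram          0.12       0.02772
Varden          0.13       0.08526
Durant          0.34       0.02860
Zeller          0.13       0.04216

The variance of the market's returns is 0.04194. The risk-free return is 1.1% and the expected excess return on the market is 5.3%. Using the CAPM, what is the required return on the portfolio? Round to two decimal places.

β_Jory = 0.05723 / 0.04194 = 1.3646
β_Ashcombe = 0.00926 / 0.04194 = 0.2208
β_Ingram = 0.02772 / 0.04194 = 0.6609
β_Varden = 0.08526 / 0.04194 = 2.0329
β_Durant = 0.02860 / 0.04194 = 0.6819
β_Zeller = 0.04216 / 0.04194 = 1.0052
β_P = Σ w_i β_i = 0.12×1.3646 + 0.16×0.2208 + 0.12×0.6609 + 0.13×2.0329 + 0.34×0.6819 + 0.13×1.0052 = 0.9052
E(R_P) = R_f + β_P × MRP = 1.1% + 0.9052 × 5.3% = 5.90%

5.90%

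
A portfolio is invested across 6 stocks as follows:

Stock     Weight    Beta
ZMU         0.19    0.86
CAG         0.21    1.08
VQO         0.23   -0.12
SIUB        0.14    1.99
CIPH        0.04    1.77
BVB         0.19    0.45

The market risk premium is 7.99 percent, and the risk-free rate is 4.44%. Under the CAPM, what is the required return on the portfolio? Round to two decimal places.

10.81%

β_P = Σ w_i β_i = 0.19×0.86 + 0.21×1.08 + 0.23×-0.12 + 0.14×1.99 + 0.04×1.77 + 0.19×0.45 = 0.7975
E(R_P) = R_f + β_P × MRP = 4.44% + 0.7975 × 7.99% = 10.81%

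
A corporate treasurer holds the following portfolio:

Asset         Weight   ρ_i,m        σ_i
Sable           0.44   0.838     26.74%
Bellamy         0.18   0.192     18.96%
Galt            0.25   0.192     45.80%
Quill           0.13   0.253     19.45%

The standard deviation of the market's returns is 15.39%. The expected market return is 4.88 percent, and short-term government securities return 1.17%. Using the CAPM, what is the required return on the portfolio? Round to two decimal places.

β_Sable = 0.838 × 26.74% / 15.39% = 1.4560
β_Bellamy = 0.192 × 18.96% / 15.39% = 0.2365
β_Galt = 0.192 × 45.80% / 15.39% = 0.5714
β_Quill = 0.253 × 19.45% / 15.39% = 0.3197
β_P = Σ w_i β_i = 0.44×1.4560 + 0.18×0.2365 + 0.25×0.5714 + 0.13×0.3197 = 0.8676
MRP = 4.88% − 1.17% = 3.71%
E(R_P) = R_f + β_P × MRP = 1.17% + 0.8676 × 3.71% = 4.39%

4.39%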